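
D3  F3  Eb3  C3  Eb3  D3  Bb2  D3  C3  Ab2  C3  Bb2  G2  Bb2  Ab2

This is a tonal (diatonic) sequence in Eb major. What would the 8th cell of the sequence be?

The 3-note cells begin on D3, C3, Bb2, Ab2, G2 — each down a 2nd from the last.
Continuing the starts: F2 → Eb2 → D2.
From D2 the diatonic shape gives D2 F2 Eb2.

D2 F2 Eb2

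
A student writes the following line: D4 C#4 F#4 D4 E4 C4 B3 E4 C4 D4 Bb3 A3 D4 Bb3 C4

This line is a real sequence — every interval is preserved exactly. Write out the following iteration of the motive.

The 5-note cells begin on D4, C4, Bb3 — each down a 2nd from the last.
Statement 4 starts on Ab3 and keeps the same exact contour: Ab3 G3 C4 Ab3 Bb3.

Ab3 G3 C4 Ab3 Bb3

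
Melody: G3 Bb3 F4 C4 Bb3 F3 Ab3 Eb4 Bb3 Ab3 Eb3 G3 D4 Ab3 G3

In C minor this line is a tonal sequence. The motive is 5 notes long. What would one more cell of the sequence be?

D3 F3 C4 G3 F3

Unit = 5 notes; the statements start on G3, F3, Eb3, moving down a 2nd each time.
So cell 4 is D3 F3 C4 G3 F3.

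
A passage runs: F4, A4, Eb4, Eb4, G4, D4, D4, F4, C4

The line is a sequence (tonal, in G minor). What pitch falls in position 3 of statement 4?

The unit is 3 notes. Position-3 pitches of the 3 shown cells: Eb4, D4, C4.
From C4, down a 2nd gives Bb3.

Bb3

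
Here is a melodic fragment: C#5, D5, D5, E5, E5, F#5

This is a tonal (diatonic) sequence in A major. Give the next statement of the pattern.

F#5 G#5

The 2-note cells begin on C#5, D5, E5 — each up a 2nd from the last.
Statement 4 starts on F#5 and keeps the same diatonic contour: F#5 G#5.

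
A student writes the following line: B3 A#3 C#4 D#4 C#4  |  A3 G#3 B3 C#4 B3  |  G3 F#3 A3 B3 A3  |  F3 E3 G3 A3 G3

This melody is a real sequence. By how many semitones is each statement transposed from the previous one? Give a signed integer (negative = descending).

-2

The 5-note cells begin on B3, A3, G3, F3 — each down a 2nd from the last.
Counting half-steps from B3 to A3: -2.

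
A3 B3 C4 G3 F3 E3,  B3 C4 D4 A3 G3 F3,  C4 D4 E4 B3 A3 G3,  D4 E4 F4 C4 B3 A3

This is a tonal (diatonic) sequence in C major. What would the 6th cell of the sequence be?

F4 G4 A4 E4 D4 C4

With a 6-note motive the entries are A3, B3, C4, D4, each up a 2nd from the previous.
Continuing the starts: E4 → F4.
Statement 6 starts on F4 and keeps the same diatonic contour: F4 G4 A4 E4 D4 C4.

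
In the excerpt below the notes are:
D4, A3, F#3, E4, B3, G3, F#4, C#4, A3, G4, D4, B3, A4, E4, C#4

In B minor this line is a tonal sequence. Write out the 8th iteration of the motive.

D5 A4 F#4

Unit = 3 notes; the statements start on D4, E4, F#4, G4, A4, moving up a 2nd each time.
Extending up a 2nd: B4 → C#5 → D5.
Statement 8 starts on D5 and keeps the same diatonic contour: D5 A4 F#4.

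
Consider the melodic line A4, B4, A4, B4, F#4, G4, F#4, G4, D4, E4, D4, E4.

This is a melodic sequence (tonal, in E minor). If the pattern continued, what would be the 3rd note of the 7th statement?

Grouping in 4s, the 3rd note of each cell is A4, F#4, D4.
Each moves down a 3rd. Continuing: B3 → G3 → E3 → C3.

C3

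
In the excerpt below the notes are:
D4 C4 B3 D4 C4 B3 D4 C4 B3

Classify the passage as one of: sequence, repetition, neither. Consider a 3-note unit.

Each 3-note cell is identical (D4 C4 B3), restated at the same pitch.

repetition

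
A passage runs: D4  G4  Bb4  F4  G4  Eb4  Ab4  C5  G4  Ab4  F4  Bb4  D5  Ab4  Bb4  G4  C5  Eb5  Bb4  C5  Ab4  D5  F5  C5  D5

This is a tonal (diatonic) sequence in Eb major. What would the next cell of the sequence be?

With a 5-note motive the entries are D4, Eb4, F4, G4, Ab4, each up a 2nd from the previous.
Statement 6 starts on Bb4 and keeps the same diatonic contour: Bb4 Eb5 G5 D5 Eb5.

Bb4 Eb5 G5 D5 Eb5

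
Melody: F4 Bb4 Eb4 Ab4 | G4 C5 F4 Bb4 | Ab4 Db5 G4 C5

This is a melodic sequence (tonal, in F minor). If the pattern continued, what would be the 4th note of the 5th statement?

Grouping in 4s, the 4th note of each cell is Ab4, Bb4, C5.
Extending up a 2nd: Db5 → Eb5.

Eb5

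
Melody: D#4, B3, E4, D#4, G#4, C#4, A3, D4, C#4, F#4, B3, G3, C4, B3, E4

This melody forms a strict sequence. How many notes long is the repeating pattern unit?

There are 15 notes; a 5-note unit gives 3 cells:
D#4 B3 E4 D#4 G#4 | C#4 A3 D4 C#4 F#4 | B3 G3 C4 B3 E4
That's a consistent down a 2nd shift per cell, and no other grouping gives one.

5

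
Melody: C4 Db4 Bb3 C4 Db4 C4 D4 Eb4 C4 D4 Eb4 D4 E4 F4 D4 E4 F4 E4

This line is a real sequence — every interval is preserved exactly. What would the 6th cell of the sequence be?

Unit = 6 notes; the statements start on C4, D4, E4, moving up a 2nd each time.
Extending up a 2nd: F#4 → G#4 → A#4.
Statement 6 starts on A#4 and keeps the same exact contour: A#4 B4 G#4 A#4 B4 A#4.

A#4 B4 G#4 A#4 B4 A#4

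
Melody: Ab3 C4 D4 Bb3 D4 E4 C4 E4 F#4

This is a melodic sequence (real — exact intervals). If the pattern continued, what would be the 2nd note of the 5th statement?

G#4

The unit is 3 notes. Position-2 pitches of the 3 shown cells: C4, D4, E4.
Extending up a 2nd: F#4 → G#4.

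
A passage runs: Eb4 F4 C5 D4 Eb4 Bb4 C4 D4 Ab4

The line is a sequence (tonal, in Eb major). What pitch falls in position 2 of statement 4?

With 3-note cells, note 2 of each statement runs F4, Eb4, D4.
One more down a 2nd gives C4.

C4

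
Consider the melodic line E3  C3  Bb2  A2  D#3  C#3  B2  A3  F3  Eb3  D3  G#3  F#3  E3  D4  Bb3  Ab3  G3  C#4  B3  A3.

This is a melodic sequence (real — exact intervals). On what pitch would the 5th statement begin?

C5

With a 7-note motive the entries are E3, A3, D4, each up a 4th from the previous.
Extending the heads up a 4th: G4 → C5.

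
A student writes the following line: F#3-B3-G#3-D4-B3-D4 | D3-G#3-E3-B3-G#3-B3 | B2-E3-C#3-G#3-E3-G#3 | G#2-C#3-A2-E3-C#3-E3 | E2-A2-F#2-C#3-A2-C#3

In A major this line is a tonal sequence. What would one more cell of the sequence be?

C#2 F#2 D2 A2 F#2 A2

Unit = 6 notes; the statements start on F#3, D3, B2, G#2, E2, moving down a 3rd each time.
Statement 6 starts on C#2 and keeps the same diatonic contour: C#2 F#2 D2 A2 F#2 A2.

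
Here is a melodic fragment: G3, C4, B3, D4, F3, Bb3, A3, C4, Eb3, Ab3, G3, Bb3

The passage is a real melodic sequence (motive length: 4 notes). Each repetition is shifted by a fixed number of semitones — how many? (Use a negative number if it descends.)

-2

With a 4-note motive the entries are G3, F3, Eb3, each down a 2nd from the previous.
G3→F3 is 53 − 55 = -2 semitones.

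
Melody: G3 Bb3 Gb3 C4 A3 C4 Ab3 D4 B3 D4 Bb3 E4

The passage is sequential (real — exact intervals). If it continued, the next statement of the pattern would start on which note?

C#4

With a 4-note motive the entries are G3, A3, B3, each up a 2nd from the previous.
The next head, up a 2nd from B3, is C#4.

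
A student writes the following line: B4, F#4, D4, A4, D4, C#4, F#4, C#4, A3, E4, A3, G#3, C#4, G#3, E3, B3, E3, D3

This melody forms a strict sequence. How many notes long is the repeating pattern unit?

18 notes total. Splitting into 3 groups of 6:
B4 F#4 D4 A4 D4 C#4 | F#4 C#4 A3 E4 A3 G#3 | C#4 G#3 E3 B3 E3 D3
Every group is a transposition down a 4th of the one before; no shorter unit works.

6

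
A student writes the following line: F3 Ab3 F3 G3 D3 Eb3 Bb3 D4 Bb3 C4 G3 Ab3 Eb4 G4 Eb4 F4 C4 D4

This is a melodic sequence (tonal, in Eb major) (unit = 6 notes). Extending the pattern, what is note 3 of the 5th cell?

With 6-note cells, note 3 of each statement runs F3, Bb3, Eb4.
Carrying that up a 4th forward: Ab4 → D5.

D5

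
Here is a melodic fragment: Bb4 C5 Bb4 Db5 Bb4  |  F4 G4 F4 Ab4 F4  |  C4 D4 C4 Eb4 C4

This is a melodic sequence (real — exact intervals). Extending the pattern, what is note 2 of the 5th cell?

The unit is 5 notes. Position-2 pitches of the 3 shown cells: C5, G4, D4.
Carrying that down a 4th forward: A3 → E3.

E3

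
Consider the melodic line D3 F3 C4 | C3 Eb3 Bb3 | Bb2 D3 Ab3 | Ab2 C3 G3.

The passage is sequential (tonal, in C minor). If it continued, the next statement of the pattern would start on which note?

G2

Unit = 3 notes; the statements start on D3, C3, Bb2, Ab2, moving down a 2nd each time.
One more step down a 2nd gives G2.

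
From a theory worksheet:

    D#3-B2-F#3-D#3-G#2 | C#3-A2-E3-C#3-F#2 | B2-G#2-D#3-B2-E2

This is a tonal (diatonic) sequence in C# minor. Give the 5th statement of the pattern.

The 5-note cells begin on D#3, C#3, B2 — each down a 2nd from the last.
Extending down a 2nd: A2 → G#2.
Statement 5 starts on G#2 and keeps the same diatonic contour: G#2 E2 B2 G#2 C#2.

G#2 E2 B2 G#2 C#2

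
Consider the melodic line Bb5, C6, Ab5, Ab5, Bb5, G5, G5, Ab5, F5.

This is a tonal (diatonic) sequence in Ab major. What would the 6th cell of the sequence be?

Taking 3-note groups, the heads are Bb5, Ab5, G5: the pattern moves down a 2nd.
Continuing the starts: F5 → Eb5 → Db5.
From Db5 the diatonic shape gives Db5 Eb5 C5.

Db5 Eb5 C5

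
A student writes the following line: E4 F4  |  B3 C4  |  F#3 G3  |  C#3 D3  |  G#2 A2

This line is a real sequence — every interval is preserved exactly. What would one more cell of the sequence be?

D#2 E2

Unit = 2 notes; the statements start on E4, B3, F#3, C#3, G#2, moving down a 4th each time.
So cell 6 is D#2 E2.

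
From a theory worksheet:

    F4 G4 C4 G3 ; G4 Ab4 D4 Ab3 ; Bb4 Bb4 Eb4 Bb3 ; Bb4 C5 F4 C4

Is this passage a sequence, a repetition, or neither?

Note 1 of cell 3 is Bb4; if this were a sequence it would be Ab4. No unit length gives a consistent transposition pattern.

neither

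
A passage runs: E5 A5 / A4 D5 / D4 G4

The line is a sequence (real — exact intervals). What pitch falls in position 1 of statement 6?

F2

The unit is 2 notes. Position-1 pitches of the 3 shown cells: E5, A4, D4.
Each moves down a 5th. Continuing: G3 → C3 → F2.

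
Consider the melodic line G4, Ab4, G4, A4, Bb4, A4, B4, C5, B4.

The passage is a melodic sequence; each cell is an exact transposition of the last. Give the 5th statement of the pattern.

D#5 E5 D#5

Taking 3-note groups, the heads are G4, A4, B4: the pattern moves up a 2nd.
Carrying on: C#5 → D#5.
So cell 5 is D#5 E5 D#5.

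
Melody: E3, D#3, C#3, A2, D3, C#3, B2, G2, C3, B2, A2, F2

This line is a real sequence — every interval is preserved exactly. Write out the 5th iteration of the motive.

Taking 4-note groups, the heads are E3, D3, C3: the pattern moves down a 2nd.
Carrying on: Bb2 → Ab2.
From Ab2 the exact shape gives Ab2 G2 F2 Db2.

Ab2 G2 F2 Db2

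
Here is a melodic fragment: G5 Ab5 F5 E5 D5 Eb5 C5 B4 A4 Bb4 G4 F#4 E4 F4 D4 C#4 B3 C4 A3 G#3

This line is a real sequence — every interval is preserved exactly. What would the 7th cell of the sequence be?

C#3 D3 B2 A#2

With a 4-note motive the entries are G5, D5, A4, E4, B3, each down a 4th from the previous.
Continuing the starts: F#3 → C#3.
Statement 7 starts on C#3 and keeps the same exact contour: C#3 D3 B2 A#2.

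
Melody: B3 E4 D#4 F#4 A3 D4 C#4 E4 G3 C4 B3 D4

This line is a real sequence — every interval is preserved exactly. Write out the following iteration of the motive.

F3 Bb3 A3 C4

The 4-note cells begin on B3, A3, G3 — each down a 2nd from the last.
From F3 the exact shape gives F3 Bb3 A3 C4.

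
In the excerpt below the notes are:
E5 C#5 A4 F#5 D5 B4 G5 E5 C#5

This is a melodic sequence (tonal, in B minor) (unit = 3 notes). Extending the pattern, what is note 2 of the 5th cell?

The unit is 3 notes. Position-2 pitches of the 3 shown cells: C#5, D5, E5.
Each moves up a 2nd. Continuing: F#5 → G5.

G5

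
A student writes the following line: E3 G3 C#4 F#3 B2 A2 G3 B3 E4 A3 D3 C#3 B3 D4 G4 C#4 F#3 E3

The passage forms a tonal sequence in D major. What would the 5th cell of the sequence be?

Unit = 6 notes; the statements start on E3, G3, B3, moving up a 3rd each time.
Continuing the starts: D4 → F#4.
Statement 5 starts on F#4 and keeps the same diatonic contour: F#4 A4 D5 G4 C#4 B3.

F#4 A4 D5 G4 C#4 B3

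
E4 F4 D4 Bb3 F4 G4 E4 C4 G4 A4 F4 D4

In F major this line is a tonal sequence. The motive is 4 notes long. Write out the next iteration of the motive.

A4 Bb4 G4 E4

With a 4-note motive the entries are E4, F4, G4, each up a 2nd from the previous.
Statement 4 starts on A4 and keeps the same diatonic contour: A4 Bb4 G4 E4.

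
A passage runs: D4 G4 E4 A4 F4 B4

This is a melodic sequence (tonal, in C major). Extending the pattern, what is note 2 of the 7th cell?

With 2-note cells, note 2 of each statement runs G4, A4, B4.
Extending up a 2nd: C5 → D5 → E5 → F5.

F5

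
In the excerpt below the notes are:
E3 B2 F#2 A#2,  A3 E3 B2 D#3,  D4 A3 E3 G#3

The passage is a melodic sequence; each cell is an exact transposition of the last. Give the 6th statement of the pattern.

Taking 4-note groups, the heads are E3, A3, D4: the pattern moves up a 4th.
Carrying on: G4 → C5 → F5.
So cell 6 is F5 C5 G4 B4.

F5 C5 G4 B4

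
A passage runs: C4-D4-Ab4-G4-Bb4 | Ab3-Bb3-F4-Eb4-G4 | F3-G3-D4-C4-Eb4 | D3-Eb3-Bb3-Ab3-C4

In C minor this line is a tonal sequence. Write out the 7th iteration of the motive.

The 5-note cells begin on C4, Ab3, F3, D3 — each down a 3rd from the last.
Carrying on: Bb2 → G2 → Eb2.
From Eb2 the diatonic shape gives Eb2 F2 C3 Bb2 D3.

Eb2 F2 C3 Bb2 D3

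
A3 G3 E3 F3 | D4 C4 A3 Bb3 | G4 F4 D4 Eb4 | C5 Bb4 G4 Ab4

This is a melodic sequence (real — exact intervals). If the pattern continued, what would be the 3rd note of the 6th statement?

F5

With 4-note cells, note 3 of each statement runs E3, A3, D4, G4.
Extending up a 4th: C5 → F5.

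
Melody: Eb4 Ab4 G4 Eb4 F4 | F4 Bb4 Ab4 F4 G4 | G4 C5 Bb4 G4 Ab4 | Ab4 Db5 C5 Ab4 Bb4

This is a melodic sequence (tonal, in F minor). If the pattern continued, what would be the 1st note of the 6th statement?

Grouping in 5s, the 1st note of each cell is Eb4, F4, G4, Ab4.
Carrying that up a 2nd forward: Bb4 → C5.

C5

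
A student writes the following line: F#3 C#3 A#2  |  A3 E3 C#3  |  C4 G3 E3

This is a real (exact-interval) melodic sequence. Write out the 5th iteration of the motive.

Gb4 Db4 Bb3

Taking 3-note groups, the heads are F#3, A3, C4: the pattern moves up a 3rd.
Continuing the starts: Eb4 → Gb4.
From Gb4 the exact shape gives Gb4 Db4 Bb3.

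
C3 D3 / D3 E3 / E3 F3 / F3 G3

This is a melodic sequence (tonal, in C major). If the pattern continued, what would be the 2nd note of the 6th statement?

With 2-note cells, note 2 of each statement runs D3, E3, F3, G3.
Extending up a 2nd: A3 → B3.

B3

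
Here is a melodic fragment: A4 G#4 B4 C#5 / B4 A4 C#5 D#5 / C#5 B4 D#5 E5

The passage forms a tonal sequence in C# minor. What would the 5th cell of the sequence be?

Taking 4-note groups, the heads are A4, B4, C#5: the pattern moves up a 2nd.
Carrying on: D#5 → E5.
So cell 5 is E5 D#5 F#5 G#5.

E5 D#5 F#5 G#5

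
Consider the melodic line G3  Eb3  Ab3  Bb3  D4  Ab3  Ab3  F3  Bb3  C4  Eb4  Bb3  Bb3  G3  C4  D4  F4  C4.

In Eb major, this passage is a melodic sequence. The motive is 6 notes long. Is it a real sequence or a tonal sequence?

tonal

Every note is diatonic to Eb major.
Cell 1 has -4 semitones from note 1 to 2, but cell 2 has -3 — the interval quality changes while the contour stays the same, which is the hallmark of a tonal sequence.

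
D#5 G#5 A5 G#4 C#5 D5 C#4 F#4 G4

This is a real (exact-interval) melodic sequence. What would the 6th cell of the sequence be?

The 3-note cells begin on D#5, G#4, C#4 — each down a 5th from the last.
Carrying on: F#3 → B2 → E2.
From E2 the exact shape gives E2 A2 Bb2.

E2 A2 Bb2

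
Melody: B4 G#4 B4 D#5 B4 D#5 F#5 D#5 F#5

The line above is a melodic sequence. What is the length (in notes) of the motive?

There are 9 notes; a 3-note unit gives 3 cells:
B4 G#4 B4 | D#5 B4 D#5 | F#5 D#5 F#5
Every group is a transposition up a 3rd of the one before; no shorter unit works.

3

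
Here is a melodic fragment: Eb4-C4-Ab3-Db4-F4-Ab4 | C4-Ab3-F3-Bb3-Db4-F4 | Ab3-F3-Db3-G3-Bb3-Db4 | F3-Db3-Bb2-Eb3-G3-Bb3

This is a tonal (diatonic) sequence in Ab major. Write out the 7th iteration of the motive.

G2 Eb2 C2 F2 Ab2 C3

Taking 6-note groups, the heads are Eb4, C4, Ab3, F3: the pattern moves down a 3rd.
Extending down a 3rd: Db3 → Bb2 → G2.
So cell 7 is G2 Eb2 C2 F2 Ab2 C3.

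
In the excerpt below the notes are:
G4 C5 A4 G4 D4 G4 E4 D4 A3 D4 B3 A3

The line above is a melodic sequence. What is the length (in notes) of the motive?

4

Try groups of 4 (3 cells in 12 notes):
G4 C5 A4 G4 | D4 G4 E4 D4 | A3 D4 B3 A3
That's a consistent down a 4th shift per cell, and no other grouping gives one.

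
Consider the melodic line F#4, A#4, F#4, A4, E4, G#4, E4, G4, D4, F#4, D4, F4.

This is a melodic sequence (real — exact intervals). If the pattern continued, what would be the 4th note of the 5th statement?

Db4

Grouping in 4s, the 4th note of each cell is A4, G4, F4.
Carrying that down a 2nd forward: Eb4 → Db4.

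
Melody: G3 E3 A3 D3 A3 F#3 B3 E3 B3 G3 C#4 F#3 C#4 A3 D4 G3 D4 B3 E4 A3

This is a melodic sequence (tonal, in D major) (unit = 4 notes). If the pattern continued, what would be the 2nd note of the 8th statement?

E4

Grouping in 4s, the 2nd note of each cell is E3, F#3, G3, A3, B3.
Each moves up a 2nd. Continuing: C#4 → D4 → E4.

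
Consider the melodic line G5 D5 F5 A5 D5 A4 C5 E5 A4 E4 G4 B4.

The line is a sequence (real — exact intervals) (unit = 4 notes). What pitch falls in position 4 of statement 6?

With 4-note cells, note 4 of each statement runs A5, E5, B4.
Extending down a 4th: F#4 → C#4 → G#3.

G#3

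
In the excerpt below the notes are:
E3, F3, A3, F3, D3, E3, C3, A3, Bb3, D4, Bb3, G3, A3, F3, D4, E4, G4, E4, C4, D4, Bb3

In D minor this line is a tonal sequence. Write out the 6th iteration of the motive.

F5 G5 Bb5 G5 E5 F5 D5

Unit = 7 notes; the statements start on E3, A3, D4, moving up a 4th each time.
Extending up a 4th: G4 → C5 → F5.
From F5 the diatonic shape gives F5 G5 Bb5 G5 E5 F5 D5.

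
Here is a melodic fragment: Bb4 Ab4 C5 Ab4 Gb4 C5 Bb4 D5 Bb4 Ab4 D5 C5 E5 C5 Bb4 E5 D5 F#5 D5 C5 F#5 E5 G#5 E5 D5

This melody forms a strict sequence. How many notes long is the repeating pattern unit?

5

There are 25 notes; a 5-note unit gives 5 cells:
Bb4 Ab4 C5 Ab4 Gb4 | C5 Bb4 D5 Bb4 Ab4 | D5 C5 E5 C5 Bb4 | E5 D5 F#5 D5 C5 | F#5 E5 G#5 E5 D5
Every group is a transposition up a 2nd of the one before; no shorter unit works.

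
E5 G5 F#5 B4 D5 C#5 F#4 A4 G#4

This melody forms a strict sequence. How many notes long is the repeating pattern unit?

3

There are 9 notes; a 3-note unit gives 3 cells:
E5 G5 F#5 | B4 D5 C#5 | F#4 A4 G#4
Each cell is the previous one down a 4th — so the unit is 3 notes.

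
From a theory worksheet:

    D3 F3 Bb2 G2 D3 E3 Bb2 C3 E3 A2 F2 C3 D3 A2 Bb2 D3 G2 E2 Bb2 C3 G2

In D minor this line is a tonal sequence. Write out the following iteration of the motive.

Taking 7-note groups, the heads are D3, C3, Bb2: the pattern moves down a 2nd.
Statement 4 starts on A2 and keeps the same diatonic contour: A2 C3 F2 D2 A2 Bb2 F2.

A2 C3 F2 D2 A2 Bb2 F2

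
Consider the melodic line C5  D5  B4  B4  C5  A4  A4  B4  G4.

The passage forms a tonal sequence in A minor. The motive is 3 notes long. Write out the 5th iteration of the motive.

The 3-note cells begin on C5, B4, A4 — each down a 2nd from the last.
Carrying on: G4 → F4.
From F4 the diatonic shape gives F4 G4 E4.

F4 G4 E4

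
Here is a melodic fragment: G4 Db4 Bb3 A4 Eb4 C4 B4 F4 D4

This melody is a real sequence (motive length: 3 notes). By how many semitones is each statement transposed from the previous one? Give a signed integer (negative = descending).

2

Unit = 3 notes; the statements start on G4, A4, B4, moving up a 2nd each time.
G4 to A4 spans +2 semitones.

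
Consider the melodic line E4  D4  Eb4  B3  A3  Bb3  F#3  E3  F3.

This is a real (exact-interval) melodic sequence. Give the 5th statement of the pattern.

With a 3-note motive the entries are E4, B3, F#3, each down a 4th from the previous.
Extending down a 4th: C#3 → G#2.
So cell 5 is G#2 F#2 G2.

G#2 F#2 G2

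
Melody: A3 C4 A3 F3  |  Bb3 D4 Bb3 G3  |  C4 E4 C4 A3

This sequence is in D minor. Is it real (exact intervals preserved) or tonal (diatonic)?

Every note is diatonic to D minor.
Cell 1 has +3 semitones from note 1 to 2, but cell 2 has +4 — the interval quality changes while the contour stays the same, which is the hallmark of a tonal sequence.

tonal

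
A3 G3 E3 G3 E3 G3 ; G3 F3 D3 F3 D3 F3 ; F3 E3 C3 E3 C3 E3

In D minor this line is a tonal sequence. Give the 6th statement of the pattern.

Unit = 6 notes; the statements start on A3, G3, F3, moving down a 2nd each time.
Continuing the starts: E3 → D3 → C3.
So cell 6 is C3 Bb2 G2 Bb2 G2 Bb2.

C3 Bb2 G2 Bb2 G2 Bb2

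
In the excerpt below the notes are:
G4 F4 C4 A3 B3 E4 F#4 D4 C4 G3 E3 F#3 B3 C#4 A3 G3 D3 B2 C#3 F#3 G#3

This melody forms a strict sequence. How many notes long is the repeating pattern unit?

7

There are 21 notes; a 7-note unit gives 3 cells:
G4 F4 C4 A3 B3 E4 F#4 | D4 C4 G3 E3 F#3 B3 C#4 | A3 G3 D3 B2 C#3 F#3 G#3
Every group is a transposition down a 4th of the one before; no shorter unit works.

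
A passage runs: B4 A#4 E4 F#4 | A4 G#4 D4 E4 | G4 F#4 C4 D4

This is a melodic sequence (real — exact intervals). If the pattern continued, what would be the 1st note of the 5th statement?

Eb4

Grouping in 4s, the 1st note of each cell is B4, A4, G4.
Carrying that down a 2nd forward: F4 → Eb4.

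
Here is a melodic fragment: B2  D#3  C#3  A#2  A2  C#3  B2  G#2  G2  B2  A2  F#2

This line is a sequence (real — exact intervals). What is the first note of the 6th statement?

Taking 4-note groups, the heads are B2, A2, G2: the pattern moves down a 2nd.
Continuing: F2 → Eb2 → Db2. Statement 6 starts on Db2.

Db2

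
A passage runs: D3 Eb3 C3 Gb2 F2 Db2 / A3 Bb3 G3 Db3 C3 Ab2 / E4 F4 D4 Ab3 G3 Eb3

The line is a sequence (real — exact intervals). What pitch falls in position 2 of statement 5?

G5

The unit is 6 notes. Position-2 pitches of the 3 shown cells: Eb3, Bb3, F4.
Carrying that up a 5th forward: C5 → G5.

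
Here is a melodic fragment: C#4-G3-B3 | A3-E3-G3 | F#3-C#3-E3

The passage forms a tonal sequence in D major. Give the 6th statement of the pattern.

G2 D2 F#2

The 3-note cells begin on C#4, A3, F#3 — each down a 3rd from the last.
Extending down a 3rd: D3 → B2 → G2.
From G2 the diatonic shape gives G2 D2 F#2.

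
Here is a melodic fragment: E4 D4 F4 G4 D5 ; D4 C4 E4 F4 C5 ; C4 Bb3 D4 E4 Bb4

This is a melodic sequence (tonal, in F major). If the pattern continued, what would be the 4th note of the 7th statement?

A3

With 5-note cells, note 4 of each statement runs G4, F4, E4.
Carrying that down a 2nd forward: D4 → C4 → Bb3 → A3.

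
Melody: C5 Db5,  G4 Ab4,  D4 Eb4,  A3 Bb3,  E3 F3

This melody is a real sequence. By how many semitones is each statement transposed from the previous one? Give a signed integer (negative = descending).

Taking 2-note groups, the heads are C5, G4, D4, A3, E3: the pattern moves down a 4th.
C5 to G4 spans -5 semitones.

-5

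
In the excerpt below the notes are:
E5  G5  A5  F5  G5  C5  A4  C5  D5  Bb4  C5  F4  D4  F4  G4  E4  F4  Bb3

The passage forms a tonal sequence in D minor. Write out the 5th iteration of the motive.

The 6-note cells begin on E5, A4, D4 — each down a 5th from the last.
Carrying on: G3 → C3.
Statement 5 starts on C3 and keeps the same diatonic contour: C3 E3 F3 D3 E3 A2.

C3 E3 F3 D3 E3 A2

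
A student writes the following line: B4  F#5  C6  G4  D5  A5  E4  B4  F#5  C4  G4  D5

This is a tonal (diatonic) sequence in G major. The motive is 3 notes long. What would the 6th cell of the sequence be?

Unit = 3 notes; the statements start on B4, G4, E4, C4, moving down a 3rd each time.
Continuing the starts: A3 → F#3.
So cell 6 is F#3 C4 G4.

F#3 C4 G4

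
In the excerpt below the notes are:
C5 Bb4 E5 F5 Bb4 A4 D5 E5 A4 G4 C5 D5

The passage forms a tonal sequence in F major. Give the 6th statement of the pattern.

E4 D4 G4 A4

Unit = 4 notes; the statements start on C5, Bb4, A4, moving down a 2nd each time.
Carrying on: G4 → F4 → E4.
From E4 the diatonic shape gives E4 D4 G4 A4.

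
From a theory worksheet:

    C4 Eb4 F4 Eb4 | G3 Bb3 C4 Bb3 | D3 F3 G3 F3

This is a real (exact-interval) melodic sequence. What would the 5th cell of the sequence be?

E2 G2 A2 G2

With a 4-note motive the entries are C4, G3, D3, each down a 4th from the previous.
Carrying on: A2 → E2.
Statement 5 starts on E2 and keeps the same exact contour: E2 G2 A2 G2.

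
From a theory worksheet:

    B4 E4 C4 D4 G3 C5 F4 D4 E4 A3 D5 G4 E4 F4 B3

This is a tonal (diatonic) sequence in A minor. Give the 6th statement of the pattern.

G5 C5 A4 B4 E4

With a 5-note motive the entries are B4, C5, D5, each up a 2nd from the previous.
Continuing the starts: E5 → F5 → G5.
From G5 the diatonic shape gives G5 C5 A4 B4 E4.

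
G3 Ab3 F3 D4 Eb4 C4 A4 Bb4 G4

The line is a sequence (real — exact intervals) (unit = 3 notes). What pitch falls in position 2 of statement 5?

C6

Grouping in 3s, the 2nd note of each cell is Ab3, Eb4, Bb4.
Each moves up a 5th. Continuing: F5 → C6.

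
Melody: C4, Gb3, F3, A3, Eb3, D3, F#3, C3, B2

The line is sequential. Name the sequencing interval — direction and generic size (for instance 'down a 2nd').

Taking 3-note groups, the heads are C4, A3, F#3: the pattern moves down a 3rd.
From C4 to A3: down a 3rd.

down a 3rd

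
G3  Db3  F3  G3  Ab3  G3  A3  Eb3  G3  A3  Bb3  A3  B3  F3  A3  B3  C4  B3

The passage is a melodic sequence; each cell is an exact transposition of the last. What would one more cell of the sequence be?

C#4 G3 B3 C#4 D4 C#4

The 6-note cells begin on G3, A3, B3 — each up a 2nd from the last.
So cell 4 is C#4 G3 B3 C#4 D4 C#4.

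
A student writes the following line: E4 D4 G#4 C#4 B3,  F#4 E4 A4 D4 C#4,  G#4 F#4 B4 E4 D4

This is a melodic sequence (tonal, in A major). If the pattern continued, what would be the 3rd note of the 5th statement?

With 5-note cells, note 3 of each statement runs G#4, A4, B4.
Each moves up a 2nd. Continuing: C#5 → D5.

D5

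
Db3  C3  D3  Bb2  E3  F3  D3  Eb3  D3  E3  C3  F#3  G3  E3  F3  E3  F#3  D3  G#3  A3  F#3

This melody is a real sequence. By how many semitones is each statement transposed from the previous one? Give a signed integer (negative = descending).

2

With a 7-note motive the entries are Db3, Eb3, F3, each up a 2nd from the previous.
Db3→Eb3 is 51 − 49 = 2 semitones.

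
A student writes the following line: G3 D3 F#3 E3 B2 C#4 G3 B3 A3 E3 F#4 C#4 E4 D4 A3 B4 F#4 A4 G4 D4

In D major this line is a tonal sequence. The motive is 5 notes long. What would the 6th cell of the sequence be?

Unit = 5 notes; the statements start on G3, C#4, F#4, B4, moving up a 4th each time.
Continuing the starts: E5 → A5.
Statement 6 starts on A5 and keeps the same diatonic contour: A5 E5 G5 F#5 C#5.

A5 E5 G5 F#5 C#5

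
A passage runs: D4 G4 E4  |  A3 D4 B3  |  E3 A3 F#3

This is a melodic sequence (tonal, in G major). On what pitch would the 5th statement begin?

With a 3-note motive the entries are D4, A3, E3, each down a 4th from the previous.
Extending the heads down a 4th: B2 → F#2.

F#2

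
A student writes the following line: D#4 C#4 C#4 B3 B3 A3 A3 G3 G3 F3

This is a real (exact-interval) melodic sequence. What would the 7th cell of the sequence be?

Eb3 Db3

The 2-note cells begin on D#4, C#4, B3, A3, G3 — each down a 2nd from the last.
Carrying on: F3 → Eb3.
Statement 7 starts on Eb3 and keeps the same exact contour: Eb3 Db3.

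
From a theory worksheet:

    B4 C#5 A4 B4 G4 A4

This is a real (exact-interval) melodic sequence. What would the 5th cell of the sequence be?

Eb4 F4

Taking 2-note groups, the heads are B4, A4, G4: the pattern moves down a 2nd.
Continuing the starts: F4 → Eb4.
Statement 5 starts on Eb4 and keeps the same exact contour: Eb4 F4.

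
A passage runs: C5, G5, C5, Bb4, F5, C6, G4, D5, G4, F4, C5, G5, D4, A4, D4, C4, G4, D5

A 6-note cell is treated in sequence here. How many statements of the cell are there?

3

18 notes in groups of 6 gives 18/6 = 3 statements.
Starts: C5, G4, D4 — each down a 4th.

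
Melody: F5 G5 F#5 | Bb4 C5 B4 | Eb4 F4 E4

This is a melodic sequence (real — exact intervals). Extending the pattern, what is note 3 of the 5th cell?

D3

Grouping in 3s, the 3rd note of each cell is F#5, B4, E4.
Carrying that down a 5th forward: A3 → D3.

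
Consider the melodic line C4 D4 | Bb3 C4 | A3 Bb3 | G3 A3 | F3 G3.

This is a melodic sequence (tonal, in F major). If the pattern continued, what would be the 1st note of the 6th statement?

With 2-note cells, note 1 of each statement runs C4, Bb3, A3, G3, F3.
One more down a 2nd gives E3.

E3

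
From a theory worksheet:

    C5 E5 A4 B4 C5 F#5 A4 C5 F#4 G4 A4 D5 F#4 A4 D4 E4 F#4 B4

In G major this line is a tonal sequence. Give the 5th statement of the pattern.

Taking 6-note groups, the heads are C5, A4, F#4: the pattern moves down a 3rd.
Continuing the starts: D4 → B3.
From B3 the diatonic shape gives B3 D4 G3 A3 B3 E4.

B3 D4 G3 A3 B3 E4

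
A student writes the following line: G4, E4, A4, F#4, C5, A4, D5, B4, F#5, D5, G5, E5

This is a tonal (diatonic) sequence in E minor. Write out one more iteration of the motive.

Unit = 4 notes; the statements start on G4, C5, F#5, moving up a 4th each time.
So cell 4 is B5 G5 C6 A5.

B5 G5 C6 A5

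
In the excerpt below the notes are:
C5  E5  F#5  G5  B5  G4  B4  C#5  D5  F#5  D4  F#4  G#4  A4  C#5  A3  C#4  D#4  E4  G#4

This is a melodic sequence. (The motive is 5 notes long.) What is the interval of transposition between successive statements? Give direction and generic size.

down a 4th

The 5-note cells begin on C5, G4, D4, A3 — each down a 4th from the last.
From C5 to G4: down a 4th.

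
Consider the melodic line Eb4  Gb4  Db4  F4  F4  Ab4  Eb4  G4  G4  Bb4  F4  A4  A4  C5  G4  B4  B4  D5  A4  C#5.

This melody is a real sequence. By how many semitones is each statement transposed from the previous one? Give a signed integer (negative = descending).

2

Taking 4-note groups, the heads are Eb4, F4, G4, A4, B4: the pattern moves up a 2nd.
Eb4→F4 is 65 − 63 = 2 semitones.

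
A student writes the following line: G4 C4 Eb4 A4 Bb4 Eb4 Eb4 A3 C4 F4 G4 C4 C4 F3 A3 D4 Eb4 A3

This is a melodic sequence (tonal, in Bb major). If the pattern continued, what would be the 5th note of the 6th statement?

The unit is 6 notes. Position-5 pitches of the 3 shown cells: Bb4, G4, Eb4.
Each moves down a 3rd. Continuing: C4 → A3 → F3.

F3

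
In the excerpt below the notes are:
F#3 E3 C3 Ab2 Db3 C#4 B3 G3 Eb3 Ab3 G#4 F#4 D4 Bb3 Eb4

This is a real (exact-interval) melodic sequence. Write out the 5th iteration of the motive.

A#5 G#5 E5 C5 F5

The 5-note cells begin on F#3, C#4, G#4 — each up a 5th from the last.
Carrying on: D#5 → A#5.
So cell 5 is A#5 G#5 E5 C5 F5.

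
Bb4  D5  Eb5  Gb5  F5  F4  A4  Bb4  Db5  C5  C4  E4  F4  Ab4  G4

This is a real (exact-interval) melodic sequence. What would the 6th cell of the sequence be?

A2 C#3 D3 F3 E3

Unit = 5 notes; the statements start on Bb4, F4, C4, moving down a 4th each time.
Carrying on: G3 → D3 → A2.
Statement 6 starts on A2 and keeps the same exact contour: A2 C#3 D3 F3 E3.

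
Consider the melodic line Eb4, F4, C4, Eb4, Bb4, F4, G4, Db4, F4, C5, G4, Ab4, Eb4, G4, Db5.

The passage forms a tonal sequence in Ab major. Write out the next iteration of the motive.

With a 5-note motive the entries are Eb4, F4, G4, each up a 2nd from the previous.
Statement 4 starts on Ab4 and keeps the same diatonic contour: Ab4 Bb4 F4 Ab4 Eb5.

Ab4 Bb4 F4 Ab4 Eb5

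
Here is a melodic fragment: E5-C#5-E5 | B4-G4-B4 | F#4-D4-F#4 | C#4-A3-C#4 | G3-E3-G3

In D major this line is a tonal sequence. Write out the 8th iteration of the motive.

E2 C#2 E2

Unit = 3 notes; the statements start on E5, B4, F#4, C#4, G3, moving down a 4th each time.
Extending down a 4th: D3 → A2 → E2.
From E2 the diatonic shape gives E2 C#2 E2.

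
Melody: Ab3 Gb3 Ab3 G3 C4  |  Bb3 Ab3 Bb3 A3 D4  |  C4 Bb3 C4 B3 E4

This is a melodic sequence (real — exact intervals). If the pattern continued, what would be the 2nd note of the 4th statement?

C4

With 5-note cells, note 2 of each statement runs Gb3, Ab3, Bb3.
From Bb3, up a 2nd gives C4.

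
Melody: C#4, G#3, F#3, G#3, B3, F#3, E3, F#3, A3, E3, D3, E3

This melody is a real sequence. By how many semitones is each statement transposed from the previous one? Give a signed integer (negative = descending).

-2

The 4-note cells begin on C#4, B3, A3 — each down a 2nd from the last.
Counting half-steps from C#4 to B3: -2.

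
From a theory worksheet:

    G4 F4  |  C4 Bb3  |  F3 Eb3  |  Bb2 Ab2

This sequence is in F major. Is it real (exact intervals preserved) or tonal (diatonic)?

Each cell has the same semitone pattern (-2,) — intervals are preserved exactly.
And Eb3 lies outside F major, so the sequence is real rather than tonal.

real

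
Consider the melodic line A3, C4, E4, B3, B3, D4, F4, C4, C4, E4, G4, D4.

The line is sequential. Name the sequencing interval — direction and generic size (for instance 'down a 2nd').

Unit = 4 notes; the statements start on A3, B3, C4, moving up a 2nd each time.
From A3 to B3: up a 2nd.

up a 2nd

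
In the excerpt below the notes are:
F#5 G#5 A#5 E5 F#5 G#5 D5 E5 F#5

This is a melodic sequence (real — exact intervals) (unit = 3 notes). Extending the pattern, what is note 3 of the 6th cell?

C5

The unit is 3 notes. Position-3 pitches of the 3 shown cells: A#5, G#5, F#5.
Extending down a 2nd: E5 → D5 → C5.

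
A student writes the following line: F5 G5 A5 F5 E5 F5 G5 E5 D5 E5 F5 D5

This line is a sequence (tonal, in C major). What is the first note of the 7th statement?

G4

Unit = 4 notes; the statements start on F5, E5, D5, moving down a 2nd each time.
Continuing: C5 → B4 → A4 → G4. Statement 7 starts on G4.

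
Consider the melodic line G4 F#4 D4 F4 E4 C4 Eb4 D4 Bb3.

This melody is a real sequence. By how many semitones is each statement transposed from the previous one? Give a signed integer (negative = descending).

-2

Unit = 3 notes; the statements start on G4, F4, Eb4, moving down a 2nd each time.
G4→F4 is 65 − 67 = -2 semitones.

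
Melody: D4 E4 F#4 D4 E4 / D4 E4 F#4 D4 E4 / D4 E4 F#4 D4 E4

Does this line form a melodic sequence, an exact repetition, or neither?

Each 5-note cell is identical (D4 E4 F#4 D4 E4), restated at the same pitch.

repetition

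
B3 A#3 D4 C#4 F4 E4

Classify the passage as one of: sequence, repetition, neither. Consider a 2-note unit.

Each 2-note cell is the previous one transposed up a 3rd.

sequence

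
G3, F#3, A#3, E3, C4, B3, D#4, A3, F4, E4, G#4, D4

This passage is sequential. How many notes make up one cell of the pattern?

Try groups of 4 (3 cells in 12 notes):
G3 F#3 A#3 E3 | C4 B3 D#4 A3 | F4 E4 G#4 D4
That's a consistent up a 4th shift per cell, and no other grouping gives one.

4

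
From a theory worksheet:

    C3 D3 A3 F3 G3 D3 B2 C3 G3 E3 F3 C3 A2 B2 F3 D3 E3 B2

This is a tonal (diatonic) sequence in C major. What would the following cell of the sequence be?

G2 A2 E3 C3 D3 A2

Unit = 6 notes; the statements start on C3, B2, A2, moving down a 2nd each time.
So cell 4 is G2 A2 E3 C3 D3 A2.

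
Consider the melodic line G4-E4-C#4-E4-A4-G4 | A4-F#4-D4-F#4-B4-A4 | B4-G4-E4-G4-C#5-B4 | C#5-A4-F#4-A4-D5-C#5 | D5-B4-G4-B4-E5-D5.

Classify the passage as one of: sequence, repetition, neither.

sequence

Each 6-note cell is the previous one transposed up a 2nd.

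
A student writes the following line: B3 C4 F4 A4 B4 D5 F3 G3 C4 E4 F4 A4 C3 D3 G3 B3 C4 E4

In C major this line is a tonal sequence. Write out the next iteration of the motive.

Unit = 6 notes; the statements start on B3, F3, C3, moving down a 4th each time.
So cell 4 is G2 A2 D3 F3 G3 B3.

G2 A2 D3 F3 G3 B3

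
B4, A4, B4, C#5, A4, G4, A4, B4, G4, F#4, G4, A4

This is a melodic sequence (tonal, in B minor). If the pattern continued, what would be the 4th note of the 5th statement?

F#4

The unit is 4 notes. Position-4 pitches of the 3 shown cells: C#5, B4, A4.
Extending down a 2nd: G4 → F#4.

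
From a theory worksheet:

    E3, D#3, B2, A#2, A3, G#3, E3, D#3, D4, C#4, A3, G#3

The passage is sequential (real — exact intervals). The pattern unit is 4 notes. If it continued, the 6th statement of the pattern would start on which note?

The 4-note cells begin on E3, A3, D4 — each up a 4th from the last.
Continuing: G4 → C5 → F5. Statement 6 starts on F5.

F5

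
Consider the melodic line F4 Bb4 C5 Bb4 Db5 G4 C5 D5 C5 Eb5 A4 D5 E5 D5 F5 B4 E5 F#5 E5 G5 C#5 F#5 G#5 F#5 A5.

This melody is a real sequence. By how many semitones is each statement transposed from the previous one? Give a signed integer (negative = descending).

Unit = 5 notes; the statements start on F4, G4, A4, B4, C#5, moving up a 2nd each time.
F4 to G4 spans +2 semitones.

2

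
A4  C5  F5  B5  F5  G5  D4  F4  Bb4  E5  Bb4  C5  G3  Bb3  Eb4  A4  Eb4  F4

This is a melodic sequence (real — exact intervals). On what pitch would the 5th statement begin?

F2

Taking 6-note groups, the heads are A4, D4, G3: the pattern moves down a 5th.
Continuing: C3 → F2. Statement 5 starts on F2.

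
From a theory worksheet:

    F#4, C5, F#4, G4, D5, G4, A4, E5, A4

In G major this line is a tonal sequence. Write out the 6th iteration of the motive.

D5 A5 D5

Taking 3-note groups, the heads are F#4, G4, A4: the pattern moves up a 2nd.
Extending up a 2nd: B4 → C5 → D5.
Statement 6 starts on D5 and keeps the same diatonic contour: D5 A5 D5.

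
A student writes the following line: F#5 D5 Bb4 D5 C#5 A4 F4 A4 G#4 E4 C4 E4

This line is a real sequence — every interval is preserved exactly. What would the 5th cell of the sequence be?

With a 4-note motive the entries are F#5, C#5, G#4, each down a 4th from the previous.
Continuing the starts: D#4 → A#3.
Statement 5 starts on A#3 and keeps the same exact contour: A#3 F#3 D3 F#3.

A#3 F#3 D3 F#3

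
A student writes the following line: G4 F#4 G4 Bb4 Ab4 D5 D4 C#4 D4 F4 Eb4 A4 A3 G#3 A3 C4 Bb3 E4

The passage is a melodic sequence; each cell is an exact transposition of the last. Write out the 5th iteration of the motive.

B2 A#2 B2 D3 C3 F#3

The 6-note cells begin on G4, D4, A3 — each down a 4th from the last.
Continuing the starts: E3 → B2.
Statement 5 starts on B2 and keeps the same exact contour: B2 A#2 B2 D3 C3 F#3.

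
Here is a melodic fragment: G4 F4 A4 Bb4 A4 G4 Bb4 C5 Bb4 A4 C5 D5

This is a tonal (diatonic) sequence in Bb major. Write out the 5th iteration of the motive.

D5 C5 Eb5 F5

The 4-note cells begin on G4, A4, Bb4 — each up a 2nd from the last.
Extending up a 2nd: C5 → D5.
Statement 5 starts on D5 and keeps the same diatonic contour: D5 C5 Eb5 F5.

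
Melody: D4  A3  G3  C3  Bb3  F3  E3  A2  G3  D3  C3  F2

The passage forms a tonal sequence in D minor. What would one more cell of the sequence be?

Taking 4-note groups, the heads are D4, Bb3, G3: the pattern moves down a 3rd.
Statement 4 starts on E3 and keeps the same diatonic contour: E3 Bb2 A2 D2.

E3 Bb2 A2 D2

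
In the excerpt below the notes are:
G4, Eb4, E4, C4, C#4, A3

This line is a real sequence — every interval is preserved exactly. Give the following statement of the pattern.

Unit = 2 notes; the statements start on G4, E4, C#4, moving down a 3rd each time.
Statement 4 starts on A#3 and keeps the same exact contour: A#3 F#3.

A#3 F#3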